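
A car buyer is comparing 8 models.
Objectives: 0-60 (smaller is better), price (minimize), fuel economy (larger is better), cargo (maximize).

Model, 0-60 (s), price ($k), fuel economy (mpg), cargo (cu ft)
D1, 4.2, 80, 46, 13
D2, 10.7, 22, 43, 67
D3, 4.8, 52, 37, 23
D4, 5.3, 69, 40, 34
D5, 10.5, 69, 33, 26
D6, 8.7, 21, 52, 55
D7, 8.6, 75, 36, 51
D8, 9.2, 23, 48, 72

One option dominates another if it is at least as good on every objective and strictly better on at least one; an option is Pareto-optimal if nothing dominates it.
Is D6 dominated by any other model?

D1: worse on price (80 vs 21).
D2: worse on 0-60 (10.7 vs 8.7).
D3: worse on price (52 vs 21).
D4: worse on price (69 vs 21).
D5: worse on 0-60 (10.5 vs 8.7).
D7: worse on price (75 vs 21).
D8: worse on 0-60 (9.2 vs 8.7).
No option is at least as good as D6 on every objective and strictly better on one.

No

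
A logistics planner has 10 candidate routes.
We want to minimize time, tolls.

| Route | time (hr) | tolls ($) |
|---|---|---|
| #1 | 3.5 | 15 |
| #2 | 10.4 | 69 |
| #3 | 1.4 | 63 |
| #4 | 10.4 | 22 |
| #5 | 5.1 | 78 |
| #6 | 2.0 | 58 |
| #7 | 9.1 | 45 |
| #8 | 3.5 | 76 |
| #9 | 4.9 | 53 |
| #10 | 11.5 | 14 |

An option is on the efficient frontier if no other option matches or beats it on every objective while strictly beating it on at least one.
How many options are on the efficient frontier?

#1: not dominated.
#2: dominated by #1 (time 3.5≤10.4, tolls 15≤69).
#3: not dominated (best time).
#4: dominated by #1 (time 3.5≤10.4, tolls 15≤22).
#5: dominated by #1 (time 3.5≤5.1, tolls 15≤78).
#6: not dominated.
#7: dominated by #1 (time 3.5≤9.1, tolls 15≤45).
#8: dominated by #1 (time 3.5≤3.5, tolls 15≤76).
#9: dominated by #1 (time 3.5≤4.9, tolls 15≤53).
#10: not dominated (best tolls).
Pareto-optimal: #1, #3, #6, #10 → 4.

4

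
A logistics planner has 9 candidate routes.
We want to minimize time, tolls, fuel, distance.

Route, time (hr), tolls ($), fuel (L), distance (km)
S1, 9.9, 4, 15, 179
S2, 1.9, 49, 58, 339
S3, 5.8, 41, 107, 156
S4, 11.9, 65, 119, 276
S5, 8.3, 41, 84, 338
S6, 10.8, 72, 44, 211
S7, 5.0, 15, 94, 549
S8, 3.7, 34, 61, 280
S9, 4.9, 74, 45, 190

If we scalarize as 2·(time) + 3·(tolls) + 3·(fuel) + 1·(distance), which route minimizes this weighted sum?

S1

S1: 2·9.9 + 3·4 + 3·15 + 1·179 = 255.8
S2: 2·1.9 + 3·49 + 3·58 + 1·339 = 663.8
S3: 2·5.8 + 3·41 + 3·107 + 1·156 = 611.6
S4: 2·11.9 + 3·65 + 3·119 + 1·276 = 851.8
S5: 2·8.3 + 3·41 + 3·84 + 1·338 = 729.6
S6: 2·10.8 + 3·72 + 3·44 + 1·211 = 580.6
S7: 2·5.0 + 3·15 + 3·94 + 1·549 = 886.0
S8: 2·3.7 + 3·34 + 3·61 + 1·280 = 572.4
S9: 2·4.9 + 3·74 + 3·45 + 1·190 = 556.8
Lowest: S1 at 255.8.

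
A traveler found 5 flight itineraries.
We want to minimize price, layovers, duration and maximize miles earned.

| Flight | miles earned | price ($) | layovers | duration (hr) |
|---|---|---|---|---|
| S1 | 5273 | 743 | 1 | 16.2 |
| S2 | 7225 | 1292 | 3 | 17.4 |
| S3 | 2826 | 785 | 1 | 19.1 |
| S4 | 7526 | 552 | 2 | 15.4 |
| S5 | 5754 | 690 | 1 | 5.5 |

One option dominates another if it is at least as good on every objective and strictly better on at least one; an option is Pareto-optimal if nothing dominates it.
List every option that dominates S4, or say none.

none

S1: worse on miles earned (5273 vs 7526).
S2: worse on miles earned (7225 vs 7526).
S3: worse on miles earned (2826 vs 7526).
S5: worse on miles earned (5754 vs 7526).
No option dominates S4.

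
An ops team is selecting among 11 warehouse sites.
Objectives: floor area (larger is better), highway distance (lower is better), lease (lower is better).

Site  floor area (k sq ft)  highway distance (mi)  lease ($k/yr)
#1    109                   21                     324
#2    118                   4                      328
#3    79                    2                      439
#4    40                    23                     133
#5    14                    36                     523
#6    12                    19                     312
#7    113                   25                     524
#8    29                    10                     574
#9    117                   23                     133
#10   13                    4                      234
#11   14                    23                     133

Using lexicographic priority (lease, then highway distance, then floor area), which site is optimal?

#9

First minimize lease: best is 133, kept {#4, #9, #11}.
Then minimize highway distance: best is 23, kept {#4, #9, #11}.
Then maximize floor area: best is 117, kept {#9}.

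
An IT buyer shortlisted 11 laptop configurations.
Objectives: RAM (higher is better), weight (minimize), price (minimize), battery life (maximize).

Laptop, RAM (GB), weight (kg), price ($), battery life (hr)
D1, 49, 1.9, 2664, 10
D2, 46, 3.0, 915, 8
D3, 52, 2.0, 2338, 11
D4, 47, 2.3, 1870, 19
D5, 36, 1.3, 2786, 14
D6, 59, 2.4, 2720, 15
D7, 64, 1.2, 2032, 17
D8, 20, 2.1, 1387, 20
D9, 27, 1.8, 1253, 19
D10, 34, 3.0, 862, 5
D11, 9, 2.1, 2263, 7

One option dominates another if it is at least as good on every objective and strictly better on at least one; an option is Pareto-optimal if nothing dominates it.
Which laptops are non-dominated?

D2, D4, D7, D8, D9, D10

D1: dominated by D7 (RAM 64≥49, weight 1.2≤1.9, price 2032≤2664, battery life 17≥10).
D2: not dominated.
D3: dominated by D7 (RAM 64≥52, weight 1.2≤2.0, price 2032≤2338, battery life 17≥11).
D4: not dominated.
D5: dominated by D7 (RAM 64≥36, weight 1.2≤1.3, price 2032≤2786, battery life 17≥14).
D6: dominated by D7 (RAM 64≥59, weight 1.2≤2.4, price 2032≤2720, battery life 17≥15).
D7: not dominated (best RAM).
D8: not dominated (best battery life).
D9: not dominated.
D10: not dominated (best price).
D11: dominated by D7 (RAM 64≥9, weight 1.2≤2.1, price 2032≤2263, battery life 17≥7).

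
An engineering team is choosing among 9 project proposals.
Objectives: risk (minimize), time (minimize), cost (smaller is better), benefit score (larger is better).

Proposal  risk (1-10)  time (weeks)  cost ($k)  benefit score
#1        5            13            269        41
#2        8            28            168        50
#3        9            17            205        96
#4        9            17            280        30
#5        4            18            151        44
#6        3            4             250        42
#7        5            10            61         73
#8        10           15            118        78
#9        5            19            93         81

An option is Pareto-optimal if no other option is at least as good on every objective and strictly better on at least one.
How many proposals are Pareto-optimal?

6

#1: dominated by #6 (risk 3≤5, time 4≤13, cost 250≤269, benefit score 42≥41).
#2: dominated by #7 (risk 5≤8, time 10≤28, cost 61≤168, benefit score 73≥50).
#3: not dominated (best benefit score).
#4: dominated by #1 (risk 5≤9, time 13≤17, cost 269≤280, benefit score 41≥30).
#5: not dominated.
#6: not dominated (best risk).
#7: not dominated (best cost).
#8: not dominated.
#9: not dominated.
Pareto-optimal: #3, #5, #6, #7, #8, #9 → 6.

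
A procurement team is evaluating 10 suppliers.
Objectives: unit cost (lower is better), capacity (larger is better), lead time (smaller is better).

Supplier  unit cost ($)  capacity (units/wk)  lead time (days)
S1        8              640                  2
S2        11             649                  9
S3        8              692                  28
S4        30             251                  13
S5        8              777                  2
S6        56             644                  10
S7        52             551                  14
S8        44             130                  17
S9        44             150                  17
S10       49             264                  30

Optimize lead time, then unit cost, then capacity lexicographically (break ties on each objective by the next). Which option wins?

First minimize lead time: best is 2, kept {S1, S5}.
Then minimize unit cost: best is 8, kept {S1, S5}.
Then maximize capacity: best is 777, kept {S5}.

S5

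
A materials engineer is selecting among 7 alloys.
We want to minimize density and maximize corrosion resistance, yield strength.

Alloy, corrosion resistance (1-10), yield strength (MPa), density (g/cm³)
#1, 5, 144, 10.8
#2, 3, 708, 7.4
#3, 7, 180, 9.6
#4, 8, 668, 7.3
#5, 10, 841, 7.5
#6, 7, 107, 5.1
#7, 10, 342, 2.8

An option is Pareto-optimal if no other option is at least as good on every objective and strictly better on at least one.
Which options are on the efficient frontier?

#2, #4, #5, #7

#1: dominated by #3 (corrosion resistance 7≥5, yield strength 180≥144, density 9.6≤10.8).
#2: not dominated.
#3: dominated by #4 (corrosion resistance 8≥7, yield strength 668≥180, density 7.3≤9.6).
#4: not dominated.
#5: not dominated (best yield strength).
#6: dominated by #7 (corrosion resistance 10≥7, yield strength 342≥107, density 2.8≤5.1).
#7: not dominated (best density).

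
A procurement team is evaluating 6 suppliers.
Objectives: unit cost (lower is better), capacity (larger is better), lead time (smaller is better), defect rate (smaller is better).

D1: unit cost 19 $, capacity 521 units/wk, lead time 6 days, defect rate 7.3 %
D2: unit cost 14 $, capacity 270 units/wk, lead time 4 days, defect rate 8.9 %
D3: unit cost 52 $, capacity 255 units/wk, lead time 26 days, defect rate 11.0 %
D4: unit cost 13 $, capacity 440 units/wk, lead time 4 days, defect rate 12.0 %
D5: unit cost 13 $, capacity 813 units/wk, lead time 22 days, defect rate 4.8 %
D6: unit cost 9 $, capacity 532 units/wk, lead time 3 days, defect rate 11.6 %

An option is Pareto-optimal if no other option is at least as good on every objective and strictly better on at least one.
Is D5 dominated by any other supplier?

No

D1: worse on unit cost (19 vs 13).
D2: worse on unit cost (14 vs 13).
D3: worse on unit cost (52 vs 13).
D4: worse on capacity (440 vs 813).
D6: worse on capacity (532 vs 813).
No option is at least as good as D5 on every objective and strictly better on one.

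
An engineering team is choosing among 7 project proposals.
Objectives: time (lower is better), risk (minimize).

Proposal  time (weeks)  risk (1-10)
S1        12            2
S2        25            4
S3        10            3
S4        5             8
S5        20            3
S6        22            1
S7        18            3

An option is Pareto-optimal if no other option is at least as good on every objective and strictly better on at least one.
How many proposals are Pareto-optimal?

S1: not dominated.
S2: dominated by S1 (time 12≤25, risk 2≤4).
S3: not dominated.
S4: not dominated (best time).
S5: dominated by S1 (time 12≤20, risk 2≤3).
S6: not dominated (best risk).
S7: dominated by S1 (time 12≤18, risk 2≤3).
Pareto-optimal: S1, S3, S4, S6 → 4.

4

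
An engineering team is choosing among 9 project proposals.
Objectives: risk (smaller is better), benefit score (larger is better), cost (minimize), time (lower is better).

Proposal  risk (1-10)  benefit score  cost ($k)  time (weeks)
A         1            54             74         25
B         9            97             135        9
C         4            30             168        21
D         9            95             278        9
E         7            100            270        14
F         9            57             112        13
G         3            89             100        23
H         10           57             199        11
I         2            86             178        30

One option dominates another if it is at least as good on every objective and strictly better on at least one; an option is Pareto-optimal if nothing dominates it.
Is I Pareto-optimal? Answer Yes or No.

A: worse on benefit score (54 vs 86).
B: worse on risk (9 vs 2).
C: worse on risk (4 vs 2).
D: worse on risk (9 vs 2).
E: worse on risk (7 vs 2).
F: worse on risk (9 vs 2).
G: worse on risk (3 vs 2).
H: worse on risk (10 vs 2).
No option is at least as good as I on every objective and strictly better on one.

Yes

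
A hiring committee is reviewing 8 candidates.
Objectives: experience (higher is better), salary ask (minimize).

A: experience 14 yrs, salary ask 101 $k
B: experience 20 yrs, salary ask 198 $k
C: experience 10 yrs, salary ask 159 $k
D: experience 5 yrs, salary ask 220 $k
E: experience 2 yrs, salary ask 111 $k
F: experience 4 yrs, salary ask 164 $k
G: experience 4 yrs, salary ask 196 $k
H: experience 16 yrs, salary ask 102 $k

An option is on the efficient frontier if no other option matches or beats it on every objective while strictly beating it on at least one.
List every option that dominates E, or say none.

A: experience 14≥2, salary ask 101≤111 — dominates E.
H: experience 16≥2, salary ask 102≤111 — dominates E.
Others (B, C, D, F, G) are each worse than E on at least one objective.

A, H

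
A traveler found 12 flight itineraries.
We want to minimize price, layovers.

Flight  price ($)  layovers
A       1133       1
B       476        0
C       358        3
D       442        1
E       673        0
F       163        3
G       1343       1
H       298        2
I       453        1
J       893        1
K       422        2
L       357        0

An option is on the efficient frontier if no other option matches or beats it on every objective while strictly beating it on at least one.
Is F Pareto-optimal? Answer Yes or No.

Yes

A: worse on price (1133 vs 163).
B: worse on price (476 vs 163).
C: worse on price (358 vs 163).
D: worse on price (442 vs 163).
E: worse on price (673 vs 163).
G: worse on price (1343 vs 163).
H: worse on price (298 vs 163).
I: worse on price (453 vs 163).
J: worse on price (893 vs 163).
K: worse on price (422 vs 163).
L: worse on price (357 vs 163).
No option is at least as good as F on every objective and strictly better on one.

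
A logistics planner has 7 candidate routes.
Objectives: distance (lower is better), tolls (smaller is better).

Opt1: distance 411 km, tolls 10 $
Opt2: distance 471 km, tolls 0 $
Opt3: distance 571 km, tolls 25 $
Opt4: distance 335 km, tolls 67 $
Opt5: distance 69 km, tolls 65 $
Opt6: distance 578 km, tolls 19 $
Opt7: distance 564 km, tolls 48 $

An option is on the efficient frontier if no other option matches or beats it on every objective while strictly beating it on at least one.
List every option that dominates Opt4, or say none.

Opt5: distance 69≤335, tolls 65≤67 — dominates Opt4.
Others (Opt1, Opt2, Opt3, Opt6, Opt7) are each worse than Opt4 on at least one objective.

Opt5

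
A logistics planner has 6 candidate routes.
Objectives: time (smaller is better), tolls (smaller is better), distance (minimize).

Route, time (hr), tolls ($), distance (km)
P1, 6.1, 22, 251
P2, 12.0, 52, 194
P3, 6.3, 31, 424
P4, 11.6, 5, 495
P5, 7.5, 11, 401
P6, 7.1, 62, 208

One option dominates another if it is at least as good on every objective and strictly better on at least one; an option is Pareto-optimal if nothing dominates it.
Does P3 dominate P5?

P3 vs P5: P3 is worse on tolls (31 vs 11), so it does not dominate P5.

No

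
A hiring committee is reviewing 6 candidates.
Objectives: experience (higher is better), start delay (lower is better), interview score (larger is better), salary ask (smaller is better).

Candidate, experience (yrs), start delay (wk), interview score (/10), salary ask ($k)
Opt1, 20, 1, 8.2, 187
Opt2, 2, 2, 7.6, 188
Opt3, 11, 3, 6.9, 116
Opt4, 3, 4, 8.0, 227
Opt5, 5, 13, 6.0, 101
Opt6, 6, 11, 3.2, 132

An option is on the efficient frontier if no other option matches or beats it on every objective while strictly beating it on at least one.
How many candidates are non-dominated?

Opt1: not dominated (best experience).
Opt2: dominated by Opt1 (experience 20≥2, start delay 1≤2, interview score 8.2≥7.6, salary ask 187≤188).
Opt3: not dominated.
Opt4: dominated by Opt1 (experience 20≥3, start delay 1≤4, interview score 8.2≥8.0, salary ask 187≤227).
Opt5: not dominated (best salary ask).
Opt6: dominated by Opt3 (experience 11≥6, start delay 3≤11, interview score 6.9≥3.2, salary ask 116≤132).
Pareto-optimal: Opt1, Opt3, Opt5 → 3.

3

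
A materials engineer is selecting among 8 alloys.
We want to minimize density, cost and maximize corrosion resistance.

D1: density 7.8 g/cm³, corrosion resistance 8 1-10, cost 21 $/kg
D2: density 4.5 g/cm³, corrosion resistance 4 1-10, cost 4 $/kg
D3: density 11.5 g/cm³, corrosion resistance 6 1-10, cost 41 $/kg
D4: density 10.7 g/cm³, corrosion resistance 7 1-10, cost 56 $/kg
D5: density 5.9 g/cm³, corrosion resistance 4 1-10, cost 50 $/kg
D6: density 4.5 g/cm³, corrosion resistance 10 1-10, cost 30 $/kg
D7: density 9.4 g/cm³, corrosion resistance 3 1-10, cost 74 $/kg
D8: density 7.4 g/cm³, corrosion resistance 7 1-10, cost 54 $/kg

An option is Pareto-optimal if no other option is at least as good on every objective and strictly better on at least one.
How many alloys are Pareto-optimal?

D1: not dominated.
D2: not dominated (best cost).
D3: dominated by D1 (density 7.8≤11.5, corrosion resistance 8≥6, cost 21≤41).
D4: dominated by D1 (density 7.8≤10.7, corrosion resistance 8≥7, cost 21≤56).
D5: dominated by D2 (density 4.5≤5.9, corrosion resistance 4≥4, cost 4≤50).
D6: not dominated (best corrosion resistance).
D7: dominated by D1 (density 7.8≤9.4, corrosion resistance 8≥3, cost 21≤74).
D8: dominated by D6 (density 4.5≤7.4, corrosion resistance 10≥7, cost 30≤54).
Pareto-optimal: D1, D2, D6 → 3.

3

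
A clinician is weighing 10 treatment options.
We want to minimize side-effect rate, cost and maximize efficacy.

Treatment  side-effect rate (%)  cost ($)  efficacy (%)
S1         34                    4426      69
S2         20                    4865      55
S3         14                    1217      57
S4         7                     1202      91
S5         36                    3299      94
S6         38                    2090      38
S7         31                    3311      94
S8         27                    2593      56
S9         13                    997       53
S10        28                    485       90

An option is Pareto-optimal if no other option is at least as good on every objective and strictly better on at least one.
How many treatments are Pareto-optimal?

S1: dominated by S4 (side-effect rate 7≤34, cost 1202≤4426, efficacy 91≥69).
S2: dominated by S3 (side-effect rate 14≤20, cost 1217≤4865, efficacy 57≥55).
S3: dominated by S4 (side-effect rate 7≤14, cost 1202≤1217, efficacy 91≥57).
S4: not dominated (best side-effect rate).
S5: not dominated.
S6: dominated by S3 (side-effect rate 14≤38, cost 1217≤2090, efficacy 57≥38).
S7: not dominated.
S8: dominated by S3 (side-effect rate 14≤27, cost 1217≤2593, efficacy 57≥56).
S9: not dominated.
S10: not dominated (best cost).
Pareto-optimal: S4, S5, S7, S9, S10 → 5.

5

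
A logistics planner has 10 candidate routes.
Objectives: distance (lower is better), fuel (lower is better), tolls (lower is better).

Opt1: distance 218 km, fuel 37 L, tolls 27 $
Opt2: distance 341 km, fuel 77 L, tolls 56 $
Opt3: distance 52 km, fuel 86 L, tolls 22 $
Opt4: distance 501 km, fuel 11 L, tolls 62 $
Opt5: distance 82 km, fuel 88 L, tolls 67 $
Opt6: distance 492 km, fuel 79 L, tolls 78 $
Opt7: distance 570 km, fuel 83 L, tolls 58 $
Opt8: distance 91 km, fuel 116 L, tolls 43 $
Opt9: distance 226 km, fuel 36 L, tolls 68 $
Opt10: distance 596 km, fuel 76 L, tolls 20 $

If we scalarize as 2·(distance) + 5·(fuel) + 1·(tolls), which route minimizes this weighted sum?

Opt3

Opt1: 2·218 + 5·37 + 1·27 = 648
Opt2: 2·341 + 5·77 + 1·56 = 1123
Opt3: 2·52 + 5·86 + 1·22 = 556
Opt4: 2·501 + 5·11 + 1·62 = 1119
Opt5: 2·82 + 5·88 + 1·67 = 671
Opt6: 2·492 + 5·79 + 1·78 = 1457
Opt7: 2·570 + 5·83 + 1·58 = 1613
Opt8: 2·91 + 5·116 + 1·43 = 805
Opt9: 2·226 + 5·36 + 1·68 = 700
Opt10: 2·596 + 5·76 + 1·20 = 1592
Lowest: Opt3 at 556.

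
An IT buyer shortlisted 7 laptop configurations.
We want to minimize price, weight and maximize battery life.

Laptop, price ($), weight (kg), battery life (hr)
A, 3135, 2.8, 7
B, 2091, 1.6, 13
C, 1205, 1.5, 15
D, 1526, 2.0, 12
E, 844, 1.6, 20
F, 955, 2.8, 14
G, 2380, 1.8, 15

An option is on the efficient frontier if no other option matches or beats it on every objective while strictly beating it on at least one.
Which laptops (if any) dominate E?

A: worse on price (3135 vs 844).
B: worse on price (2091 vs 844).
C: worse on price (1205 vs 844).
D: worse on price (1526 vs 844).
F: worse on price (955 vs 844).
G: worse on price (2380 vs 844).
No option dominates E.

none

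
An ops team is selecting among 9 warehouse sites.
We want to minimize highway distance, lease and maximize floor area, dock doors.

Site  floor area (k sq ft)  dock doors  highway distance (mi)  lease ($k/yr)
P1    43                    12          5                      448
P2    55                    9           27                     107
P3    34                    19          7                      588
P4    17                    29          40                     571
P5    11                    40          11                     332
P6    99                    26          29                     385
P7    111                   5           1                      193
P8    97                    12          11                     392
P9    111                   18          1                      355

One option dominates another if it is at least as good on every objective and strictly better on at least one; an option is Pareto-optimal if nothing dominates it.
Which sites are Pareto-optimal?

P1: dominated by P9 (floor area 111≥43, dock doors 18≥12, highway distance 1≤5, lease 355≤448).
P2: not dominated (best lease).
P3: not dominated.
P4: not dominated.
P5: not dominated (best dock doors).
P6: not dominated.
P7: not dominated.
P8: dominated by P9 (floor area 111≥97, dock doors 18≥12, highway distance 1≤11, lease 355≤392).
P9: not dominated.

P2, P3, P4, P5, P6, P7, P9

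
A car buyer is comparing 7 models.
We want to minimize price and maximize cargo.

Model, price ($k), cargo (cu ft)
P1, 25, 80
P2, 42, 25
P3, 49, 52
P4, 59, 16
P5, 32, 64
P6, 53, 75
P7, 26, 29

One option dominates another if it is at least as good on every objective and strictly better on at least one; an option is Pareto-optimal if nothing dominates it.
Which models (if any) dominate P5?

P1: price 25≤32, cargo 80≥64 — dominates P5.
Others (P2, P3, P4, P6, P7) are each worse than P5 on at least one objective.

P1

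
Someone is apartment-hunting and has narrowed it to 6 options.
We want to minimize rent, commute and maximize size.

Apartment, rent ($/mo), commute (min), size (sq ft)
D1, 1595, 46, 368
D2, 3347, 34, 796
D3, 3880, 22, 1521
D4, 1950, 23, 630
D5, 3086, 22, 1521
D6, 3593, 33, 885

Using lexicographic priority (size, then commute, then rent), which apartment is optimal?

D5

First maximize size: best is 1521, kept {D3, D5}.
Then minimize commute: best is 22, kept {D3, D5}.
Then minimize rent: best is 3086, kept {D5}.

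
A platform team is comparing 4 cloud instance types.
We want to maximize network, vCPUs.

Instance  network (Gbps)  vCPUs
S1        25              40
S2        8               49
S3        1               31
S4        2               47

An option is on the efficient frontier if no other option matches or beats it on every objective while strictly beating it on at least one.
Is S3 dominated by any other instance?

Yes

S1 vs S3: network 25≥1, vCPUs 40≥31 — S1 is at least as good on every objective and strictly better on at least one, so S1 dominates S3.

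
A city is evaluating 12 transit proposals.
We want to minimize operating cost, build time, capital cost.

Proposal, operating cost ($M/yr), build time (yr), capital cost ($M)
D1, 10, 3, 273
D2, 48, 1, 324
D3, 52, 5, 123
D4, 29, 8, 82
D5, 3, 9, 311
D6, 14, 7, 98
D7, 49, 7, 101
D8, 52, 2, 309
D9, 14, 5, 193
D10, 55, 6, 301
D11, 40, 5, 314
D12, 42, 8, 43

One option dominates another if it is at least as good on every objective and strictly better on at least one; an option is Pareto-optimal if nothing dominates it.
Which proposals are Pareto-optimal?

D1, D2, D3, D4, D5, D6, D8, D9, D12

D1: not dominated.
D2: not dominated (best build time).
D3: not dominated.
D4: not dominated.
D5: not dominated (best operating cost).
D6: not dominated.
D7: dominated by D6 (operating cost 14≤49, build time 7≤7, capital cost 98≤101).
D8: not dominated.
D9: not dominated.
D10: dominated by D1 (operating cost 10≤55, build time 3≤6, capital cost 273≤301).
D11: dominated by D1 (operating cost 10≤40, build time 3≤5, capital cost 273≤314).
D12: not dominated (best capital cost).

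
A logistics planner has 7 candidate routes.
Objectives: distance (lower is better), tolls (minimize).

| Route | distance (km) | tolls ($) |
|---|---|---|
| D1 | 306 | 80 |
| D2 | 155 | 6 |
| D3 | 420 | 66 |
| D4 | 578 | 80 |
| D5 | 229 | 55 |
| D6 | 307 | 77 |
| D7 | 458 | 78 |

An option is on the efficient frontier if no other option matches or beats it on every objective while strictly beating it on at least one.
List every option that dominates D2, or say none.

none

D1: worse on distance (306 vs 155).
D3: worse on distance (420 vs 155).
D4: worse on distance (578 vs 155).
D5: worse on distance (229 vs 155).
D6: worse on distance (307 vs 155).
D7: worse on distance (458 vs 155).
No option dominates D2.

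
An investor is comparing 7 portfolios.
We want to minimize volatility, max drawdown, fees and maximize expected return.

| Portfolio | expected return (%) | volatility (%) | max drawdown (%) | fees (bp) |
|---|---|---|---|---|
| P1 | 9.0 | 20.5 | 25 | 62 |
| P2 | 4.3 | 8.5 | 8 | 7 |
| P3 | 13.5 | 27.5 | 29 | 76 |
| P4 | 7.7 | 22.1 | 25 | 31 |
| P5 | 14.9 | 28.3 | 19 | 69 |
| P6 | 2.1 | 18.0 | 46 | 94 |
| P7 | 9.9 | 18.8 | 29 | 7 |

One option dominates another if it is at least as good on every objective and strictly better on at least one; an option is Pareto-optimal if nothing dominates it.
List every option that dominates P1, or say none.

none

P2: worse on expected return (4.3 vs 9.0).
P3: worse on volatility (27.5 vs 20.5).
P4: worse on expected return (7.7 vs 9.0).
P5: worse on volatility (28.3 vs 20.5).
P6: worse on expected return (2.1 vs 9.0).
P7: worse on max drawdown (29 vs 25).
No option dominates P1.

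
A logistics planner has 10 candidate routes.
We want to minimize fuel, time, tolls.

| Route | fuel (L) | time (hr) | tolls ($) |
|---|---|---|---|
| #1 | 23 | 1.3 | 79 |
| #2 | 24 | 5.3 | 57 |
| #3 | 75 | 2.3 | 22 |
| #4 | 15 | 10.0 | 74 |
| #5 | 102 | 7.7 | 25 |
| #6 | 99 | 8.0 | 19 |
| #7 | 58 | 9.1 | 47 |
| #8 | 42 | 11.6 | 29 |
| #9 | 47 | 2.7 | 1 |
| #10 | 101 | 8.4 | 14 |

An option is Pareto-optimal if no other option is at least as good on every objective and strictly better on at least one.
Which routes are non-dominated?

#1, #2, #3, #4, #8, #9

#1: not dominated (best time).
#2: not dominated.
#3: not dominated.
#4: not dominated (best fuel).
#5: dominated by #3 (fuel 75≤102, time 2.3≤7.7, tolls 22≤25).
#6: dominated by #9 (fuel 47≤99, time 2.7≤8.0, tolls 1≤19).
#7: dominated by #9 (fuel 47≤58, time 2.7≤9.1, tolls 1≤47).
#8: not dominated.
#9: not dominated (best tolls).
#10: dominated by #9 (fuel 47≤101, time 2.7≤8.4, tolls 1≤14).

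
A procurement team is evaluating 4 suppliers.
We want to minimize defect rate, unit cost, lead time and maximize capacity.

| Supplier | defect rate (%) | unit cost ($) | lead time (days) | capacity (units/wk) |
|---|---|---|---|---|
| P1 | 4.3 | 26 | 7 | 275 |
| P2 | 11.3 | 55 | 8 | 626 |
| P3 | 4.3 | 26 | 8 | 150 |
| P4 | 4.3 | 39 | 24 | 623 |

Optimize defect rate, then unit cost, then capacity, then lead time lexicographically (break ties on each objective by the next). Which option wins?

P1

First minimize defect rate: best is 4.3, kept {P1, P3, P4}.
Then minimize unit cost: best is 26, kept {P1, P3}.
Then maximize capacity: best is 275, kept {P1}.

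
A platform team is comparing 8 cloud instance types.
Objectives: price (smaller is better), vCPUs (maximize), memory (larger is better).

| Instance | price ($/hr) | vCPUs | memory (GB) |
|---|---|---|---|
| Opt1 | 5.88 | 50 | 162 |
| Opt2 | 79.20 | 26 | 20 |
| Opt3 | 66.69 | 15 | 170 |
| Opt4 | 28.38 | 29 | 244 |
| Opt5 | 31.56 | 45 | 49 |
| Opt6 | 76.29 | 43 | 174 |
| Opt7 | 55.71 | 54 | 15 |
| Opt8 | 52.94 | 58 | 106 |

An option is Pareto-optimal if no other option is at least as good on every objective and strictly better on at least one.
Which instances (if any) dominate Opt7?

Opt8

Opt8: price 52.94≤55.71, vCPUs 58≥54, memory 106≥15 — dominates Opt7.
Others (Opt1, Opt2, Opt3, Opt4, Opt5, Opt6) are each worse than Opt7 on at least one objective.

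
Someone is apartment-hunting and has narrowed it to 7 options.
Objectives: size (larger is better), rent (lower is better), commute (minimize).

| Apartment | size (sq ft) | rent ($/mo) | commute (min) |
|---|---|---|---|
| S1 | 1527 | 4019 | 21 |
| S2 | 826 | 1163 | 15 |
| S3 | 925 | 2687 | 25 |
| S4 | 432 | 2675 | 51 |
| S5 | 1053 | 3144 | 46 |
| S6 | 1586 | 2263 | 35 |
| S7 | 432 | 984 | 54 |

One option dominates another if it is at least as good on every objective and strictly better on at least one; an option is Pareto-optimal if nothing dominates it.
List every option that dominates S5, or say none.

S6: size 1586≥1053, rent 2263≤3144, commute 35≤46 — dominates S5.
Others (S1, S2, S3, S4, S7) are each worse than S5 on at least one objective.

S6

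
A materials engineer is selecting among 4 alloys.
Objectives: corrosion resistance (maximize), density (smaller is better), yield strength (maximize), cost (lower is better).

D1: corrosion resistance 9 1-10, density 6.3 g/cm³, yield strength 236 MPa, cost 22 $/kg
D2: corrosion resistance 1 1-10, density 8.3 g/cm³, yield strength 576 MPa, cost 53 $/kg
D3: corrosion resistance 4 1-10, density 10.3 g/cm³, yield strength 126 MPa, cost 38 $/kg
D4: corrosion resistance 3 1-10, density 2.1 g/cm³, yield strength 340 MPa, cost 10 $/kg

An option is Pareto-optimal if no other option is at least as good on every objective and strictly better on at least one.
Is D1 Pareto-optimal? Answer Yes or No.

D2: worse on corrosion resistance (1 vs 9).
D3: worse on corrosion resistance (4 vs 9).
D4: worse on corrosion resistance (3 vs 9).
No option is at least as good as D1 on every objective and strictly better on one.

Yes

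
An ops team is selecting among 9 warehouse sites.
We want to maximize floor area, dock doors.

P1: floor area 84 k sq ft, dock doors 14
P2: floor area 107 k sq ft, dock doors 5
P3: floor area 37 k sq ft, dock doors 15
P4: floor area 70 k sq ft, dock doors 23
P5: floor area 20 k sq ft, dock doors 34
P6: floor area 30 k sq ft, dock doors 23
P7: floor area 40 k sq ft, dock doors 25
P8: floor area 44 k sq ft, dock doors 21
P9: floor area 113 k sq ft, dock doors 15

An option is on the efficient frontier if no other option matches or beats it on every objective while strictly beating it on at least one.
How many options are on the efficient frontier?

P1: dominated by P9 (floor area 113≥84, dock doors 15≥14).
P2: dominated by P9 (floor area 113≥107, dock doors 15≥5).
P3: dominated by P4 (floor area 70≥37, dock doors 23≥15).
P4: not dominated.
P5: not dominated (best dock doors).
P6: dominated by P4 (floor area 70≥30, dock doors 23≥23).
P7: not dominated.
P8: dominated by P4 (floor area 70≥44, dock doors 23≥21).
P9: not dominated (best floor area).
Pareto-optimal: P4, P5, P7, P9 → 4.

4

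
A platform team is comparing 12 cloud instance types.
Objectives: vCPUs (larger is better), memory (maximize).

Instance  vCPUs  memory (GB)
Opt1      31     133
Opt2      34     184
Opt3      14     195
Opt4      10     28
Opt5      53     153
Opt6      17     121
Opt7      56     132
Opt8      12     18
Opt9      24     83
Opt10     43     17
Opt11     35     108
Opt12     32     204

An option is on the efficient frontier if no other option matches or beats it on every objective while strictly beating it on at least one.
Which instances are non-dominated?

Opt2, Opt5, Opt7, Opt12

Opt1: dominated by Opt2 (vCPUs 34≥31, memory 184≥133).
Opt2: not dominated.
Opt3: dominated by Opt12 (vCPUs 32≥14, memory 204≥195).
Opt4: dominated by Opt1 (vCPUs 31≥10, memory 133≥28).
Opt5: not dominated.
Opt6: dominated by Opt1 (vCPUs 31≥17, memory 133≥121).
Opt7: not dominated (best vCPUs).
Opt8: dominated by Opt1 (vCPUs 31≥12, memory 133≥18).
Opt9: dominated by Opt1 (vCPUs 31≥24, memory 133≥83).
Opt10: dominated by Opt5 (vCPUs 53≥43, memory 153≥17).
Opt11: dominated by Opt5 (vCPUs 53≥35, memory 153≥108).
Opt12: not dominated (best memory).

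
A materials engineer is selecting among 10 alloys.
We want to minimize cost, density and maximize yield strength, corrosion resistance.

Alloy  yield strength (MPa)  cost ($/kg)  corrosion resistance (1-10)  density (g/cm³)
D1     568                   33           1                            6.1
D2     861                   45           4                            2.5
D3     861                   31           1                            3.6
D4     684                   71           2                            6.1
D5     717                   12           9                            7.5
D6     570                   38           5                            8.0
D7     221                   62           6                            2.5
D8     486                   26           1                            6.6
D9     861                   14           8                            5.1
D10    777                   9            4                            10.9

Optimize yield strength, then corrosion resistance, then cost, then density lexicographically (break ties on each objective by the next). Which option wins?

D9

First maximize yield strength: best is 861, kept {D2, D3, D9}.
Then maximize corrosion resistance: best is 8, kept {D9}.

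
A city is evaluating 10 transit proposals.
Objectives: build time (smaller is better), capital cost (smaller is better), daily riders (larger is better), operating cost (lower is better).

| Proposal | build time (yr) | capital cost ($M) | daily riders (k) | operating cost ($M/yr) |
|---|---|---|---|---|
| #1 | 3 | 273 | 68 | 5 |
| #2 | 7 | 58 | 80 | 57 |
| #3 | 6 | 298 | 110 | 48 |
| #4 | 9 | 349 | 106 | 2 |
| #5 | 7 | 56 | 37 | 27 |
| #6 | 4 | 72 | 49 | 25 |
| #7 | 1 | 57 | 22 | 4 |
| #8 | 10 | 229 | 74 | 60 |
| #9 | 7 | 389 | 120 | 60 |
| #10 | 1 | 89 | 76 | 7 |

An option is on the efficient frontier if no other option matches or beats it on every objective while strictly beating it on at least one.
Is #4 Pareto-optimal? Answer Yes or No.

Yes

#1: worse on daily riders (68 vs 106).
#2: worse on daily riders (80 vs 106).
#3: worse on operating cost (48 vs 2).
#5: worse on daily riders (37 vs 106).
#6: worse on daily riders (49 vs 106).
#7: worse on daily riders (22 vs 106).
#8: worse on build time (10 vs 9).
#9: worse on capital cost (389 vs 349).
#10: worse on daily riders (76 vs 106).
No option is at least as good as #4 on every objective and strictly better on one.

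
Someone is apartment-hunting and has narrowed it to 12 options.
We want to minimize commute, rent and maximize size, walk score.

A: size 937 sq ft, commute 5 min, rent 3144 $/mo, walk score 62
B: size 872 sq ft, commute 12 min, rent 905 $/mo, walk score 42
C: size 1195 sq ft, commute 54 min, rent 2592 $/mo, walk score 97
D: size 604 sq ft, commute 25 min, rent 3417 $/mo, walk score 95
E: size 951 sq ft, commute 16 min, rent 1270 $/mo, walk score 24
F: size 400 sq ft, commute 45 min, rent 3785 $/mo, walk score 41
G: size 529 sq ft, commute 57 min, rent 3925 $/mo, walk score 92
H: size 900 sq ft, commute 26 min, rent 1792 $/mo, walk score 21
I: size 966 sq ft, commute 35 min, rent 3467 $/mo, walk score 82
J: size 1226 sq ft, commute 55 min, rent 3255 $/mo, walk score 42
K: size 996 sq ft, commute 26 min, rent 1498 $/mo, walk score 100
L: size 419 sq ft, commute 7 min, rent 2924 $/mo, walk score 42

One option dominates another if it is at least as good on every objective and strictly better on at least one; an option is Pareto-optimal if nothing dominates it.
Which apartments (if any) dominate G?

C: size 1195≥529, commute 54≤57, rent 2592≤3925, walk score 97≥92 — dominates G.
D: size 604≥529, commute 25≤57, rent 3417≤3925, walk score 95≥92 — dominates G.
K: size 996≥529, commute 26≤57, rent 1498≤3925, walk score 100≥92 — dominates G.
Others (A, B, E, F, H, I, J, L) are each worse than G on at least one objective.

C, D, K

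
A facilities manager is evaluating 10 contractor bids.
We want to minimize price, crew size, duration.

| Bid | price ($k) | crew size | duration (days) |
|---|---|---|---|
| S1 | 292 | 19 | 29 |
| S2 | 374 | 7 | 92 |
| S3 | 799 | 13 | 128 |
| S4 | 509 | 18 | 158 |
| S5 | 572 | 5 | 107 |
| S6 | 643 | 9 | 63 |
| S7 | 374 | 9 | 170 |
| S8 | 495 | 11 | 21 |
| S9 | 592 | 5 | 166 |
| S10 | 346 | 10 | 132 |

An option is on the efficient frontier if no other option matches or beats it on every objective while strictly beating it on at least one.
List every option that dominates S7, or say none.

S2: price 374≤374, crew size 7≤9, duration 92≤170 — dominates S7.
Others (S1, S3, S4, S5, S6, S8, S9, S10) are each worse than S7 on at least one objective.

S2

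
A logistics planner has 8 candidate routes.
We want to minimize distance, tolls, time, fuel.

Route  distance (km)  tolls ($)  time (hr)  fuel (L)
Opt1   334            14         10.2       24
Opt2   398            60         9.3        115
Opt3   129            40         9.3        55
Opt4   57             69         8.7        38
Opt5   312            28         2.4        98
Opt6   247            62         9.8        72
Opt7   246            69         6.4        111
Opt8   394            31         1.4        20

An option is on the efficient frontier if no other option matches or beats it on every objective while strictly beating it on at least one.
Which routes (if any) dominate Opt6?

Opt3: distance 129≤247, tolls 40≤62, time 9.3≤9.8, fuel 55≤72 — dominates Opt6.
Others (Opt1, Opt2, Opt4, Opt5, Opt7, Opt8) are each worse than Opt6 on at least one objective.

Opt3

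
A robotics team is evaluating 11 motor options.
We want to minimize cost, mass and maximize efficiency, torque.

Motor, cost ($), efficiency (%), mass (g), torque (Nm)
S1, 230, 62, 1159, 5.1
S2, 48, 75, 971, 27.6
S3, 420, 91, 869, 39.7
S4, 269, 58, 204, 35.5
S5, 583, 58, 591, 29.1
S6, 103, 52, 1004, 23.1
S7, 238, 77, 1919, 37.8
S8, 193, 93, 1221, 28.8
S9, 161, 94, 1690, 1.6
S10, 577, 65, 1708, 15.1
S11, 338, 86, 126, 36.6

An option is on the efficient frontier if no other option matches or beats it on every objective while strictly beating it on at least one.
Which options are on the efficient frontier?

S2, S3, S4, S7, S8, S9, S11

S1: dominated by S2 (cost 48≤230, efficiency 75≥62, mass 971≤1159, torque 27.6≥5.1).
S2: not dominated (best cost).
S3: not dominated (best torque).
S4: not dominated.
S5: dominated by S4 (cost 269≤583, efficiency 58≥58, mass 204≤591, torque 35.5≥29.1).
S6: dominated by S2 (cost 48≤103, efficiency 75≥52, mass 971≤1004, torque 27.6≥23.1).
S7: not dominated.
S8: not dominated.
S9: not dominated (best efficiency).
S10: dominated by S2 (cost 48≤577, efficiency 75≥65, mass 971≤1708, torque 27.6≥15.1).
S11: not dominated (best mass).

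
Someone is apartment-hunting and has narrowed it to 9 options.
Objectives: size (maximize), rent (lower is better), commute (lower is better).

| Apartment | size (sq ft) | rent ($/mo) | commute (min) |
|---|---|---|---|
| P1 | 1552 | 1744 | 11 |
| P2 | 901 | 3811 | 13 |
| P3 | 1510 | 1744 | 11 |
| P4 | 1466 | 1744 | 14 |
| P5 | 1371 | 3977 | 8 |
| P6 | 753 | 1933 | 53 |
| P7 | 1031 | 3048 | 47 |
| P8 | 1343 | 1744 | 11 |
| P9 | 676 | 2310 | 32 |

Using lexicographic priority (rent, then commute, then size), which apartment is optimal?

First minimize rent: best is 1744, kept {P1, P3, P4, P8}.
Then minimize commute: best is 11, kept {P1, P3, P8}.
Then maximize size: best is 1552, kept {P1}.

P1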